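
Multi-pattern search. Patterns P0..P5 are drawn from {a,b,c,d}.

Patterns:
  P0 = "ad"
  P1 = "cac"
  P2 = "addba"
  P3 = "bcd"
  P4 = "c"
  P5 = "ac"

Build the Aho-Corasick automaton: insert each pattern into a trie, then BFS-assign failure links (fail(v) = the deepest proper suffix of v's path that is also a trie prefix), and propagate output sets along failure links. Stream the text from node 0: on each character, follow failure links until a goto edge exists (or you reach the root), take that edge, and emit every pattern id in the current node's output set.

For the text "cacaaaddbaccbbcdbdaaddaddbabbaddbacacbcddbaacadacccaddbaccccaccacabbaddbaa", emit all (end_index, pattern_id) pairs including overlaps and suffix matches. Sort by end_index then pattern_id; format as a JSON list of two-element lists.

Build:
Trie nodes:
  0='ε' goto a→1 b→9 c→3
  1='a' goto c→12 d→2
  2='ad' goto d→6  [P0 ends]
  3='c' goto a→4  [P4 ends]
  4='ca' goto c→5
  5='cac' goto ·  [P1 ends]
  6='add' goto b→7
  7='addb' goto a→8
  8='addba' goto ·  [P2 ends]
  9='b' goto c→10
  10='bc' goto d→11
  11='bcd' goto ·  [P3 ends]
  12='ac' goto ·  [P5 ends]

Failure links (BFS by depth):
  fail(1) 'a': from fail(0)=0 chase 'a': 0 ⇒ 0;  out=∅∪out(0)=∅
  fail(3) 'c': from fail(0)=0 chase 'c': 0 ⇒ 0;  out={4}∪out(0)={4}
  fail(9) 'b': from fail(0)=0 chase 'b': 0 ⇒ 0;  out=∅∪out(0)=∅
  fail(2) 'ad': from fail(1)=0 chase 'd': 0 ⇒ 0;  out={0}∪out(0)={0}
  fail(4) 'ca': from fail(3)=0 chase 'a': 0 ⇒ 1;  out=∅∪out(1)=∅
  fail(10) 'bc': from fail(9)=0 chase 'c': 0 ⇒ 3;  out=∅∪out(3)={4}
  fail(12) 'ac': from fail(1)=0 chase 'c': 0 ⇒ 3;  out={5}∪out(3)={4,5}
  fail(5) 'cac': from fail(4)=1 chase 'c': 1 ⇒ 12;  out={1}∪out(12)={1,4,5}
  fail(6) 'add': from fail(2)=0 chase 'd': 0 ⇒ 0;  out=∅∪out(0)=∅
  fail(11) 'bcd': from fail(10)=3 chase 'd': 3→0 ⇒ 0;  out={3}∪out(0)={3}
  fail(7) 'addb': from fail(6)=0 chase 'b': 0 ⇒ 9;  out=∅∪out(9)=∅
  fail(8) 'addba': from fail(7)=9 chase 'a': 9→0 ⇒ 1;  out={2}∪out(1)={2}

Text stream:
[0] read 'c'  n0⇒n3  ** P4@[0:0]
[1] read 'a'  n3⇒n4
[2] read 'c'  n4⇒n5  ** P1@[0:2],P4@[2:2],P5@[1:2]
[3] read 'a'  n5⇒n4 (fail-walked)
[4] read 'a'  n4⇒n1 (fail-walked)
[5] read 'a'  n1⇒n1 (fail-walked)
[6] read 'd'  n1⇒n2  ** P0@[5:6]
[7] read 'd'  n2⇒n6
[8] read 'b'  n6⇒n7
[9] read 'a'  n7⇒n8  ** P2@[5:9]
[10] read 'c'  n8⇒n12 (fail-walked)  ** P4@[10:10],P5@[9:10]
[11] read 'c'  n12⇒n3 (fail-walked)  ** P4@[11:11]
[12] read 'b'  n3⇒n9 (fail-walked)
[13] read 'b'  n9⇒n9 (fail-walked)
[14] read 'c'  n9⇒n10  ** P4@[14:14]
[15] read 'd'  n10⇒n11  ** P3@[13:15]
[16] read 'b'  n11⇒n9 (fail-walked)
[17] read 'd'  n9⇒n0 (fail-walked)
[18] read 'a'  n0⇒n1
[19] read 'a'  n1⇒n1 (fail-walked)
[20] read 'd'  n1⇒n2  ** P0@[19:20]
[21] read 'd'  n2⇒n6
[22] read 'a'  n6⇒n1 (fail-walked)
[23] read 'd'  n1⇒n2  ** P0@[22:23]
[24] read 'd'  n2⇒n6
[25] read 'b'  n6⇒n7
[26] read 'a'  n7⇒n8  ** P2@[22:26]
[27] read 'b'  n8⇒n9 (fail-walked)
[28] read 'b'  n9⇒n9 (fail-walked)
[29] read 'a'  n9⇒n1 (fail-walked)
[30] read 'd'  n1⇒n2  ** P0@[29:30]
[31] read 'd'  n2⇒n6
[32] read 'b'  n6⇒n7
[33] read 'a'  n7⇒n8  ** P2@[29:33]
[34] read 'c'  n8⇒n12 (fail-walked)  ** P4@[34:34],P5@[33:34]
[35] read 'a'  n12⇒n4 (fail-walked)
[36] read 'c'  n4⇒n5  ** P1@[34:36],P4@[36:36],P5@[35:36]
[37] read 'b'  n5⇒n9 (fail-walked)
[38] read 'c'  n9⇒n10  ** P4@[38:38]
[39] read 'd'  n10⇒n11  ** P3@[37:39]
[40] read 'd'  n11⇒n0 (fail-walked)
[41] read 'b'  n0⇒n9
[42] read 'a'  n9⇒n1 (fail-walked)
[43] read 'a'  n1⇒n1 (fail-walked)
[44] read 'c'  n1⇒n12  ** P4@[44:44],P5@[43:44]
[45] read 'a'  n12⇒n4 (fail-walked)
[46] read 'd'  n4⇒n2 (fail-walked)  ** P0@[45:46]
[47] read 'a'  n2⇒n1 (fail-walked)
[48] read 'c'  n1⇒n12  ** P4@[48:48],P5@[47:48]
[49] read 'c'  n12⇒n3 (fail-walked)  ** P4@[49:49]
[50] read 'c'  n3⇒n3 (fail-walked)  ** P4@[50:50]
[51] read 'a'  n3⇒n4
[52] read 'd'  n4⇒n2 (fail-walked)  ** P0@[51:52]
[53] read 'd'  n2⇒n6
[54] read 'b'  n6⇒n7
[55] read 'a'  n7⇒n8  ** P2@[51:55]
[56] read 'c'  n8⇒n12 (fail-walked)  ** P4@[56:56],P5@[55:56]
[57] read 'c'  n12⇒n3 (fail-walked)  ** P4@[57:57]
[58] read 'c'  n3⇒n3 (fail-walked)  ** P4@[58:58]
[59] read 'c'  n3⇒n3 (fail-walked)  ** P4@[59:59]
[60] read 'a'  n3⇒n4
[61] read 'c'  n4⇒n5  ** P1@[59:61],P4@[61:61],P5@[60:61]
[62] read 'c'  n5⇒n3 (fail-walked)  ** P4@[62:62]
[63] read 'a'  n3⇒n4
[64] read 'c'  n4⇒n5  ** P1@[62:64],P4@[64:64],P5@[63:64]
[65] read 'a'  n5⇒n4 (fail-walked)
[66] read 'b'  n4⇒n9 (fail-walked)
[67] read 'b'  n9⇒n9 (fail-walked)
[68] read 'a'  n9⇒n1 (fail-walked)
[69] read 'd'  n1⇒n2  ** P0@[68:69]
[70] read 'd'  n2⇒n6
[71] read 'b'  n6⇒n7
[72] read 'a'  n7⇒n8  ** P2@[68:72]
[73] read 'a'  n8⇒n1 (fail-walked)

Result: [[0,4],[2,1],[2,4],[2,5],[6,0],[9,2],[10,4],[10,5],[11,4],[14,4],[15,3],[20,0],[23,0],[26,2],[30,0],[33,2],[34,4],[34,5],[36,1],[36,4],[36,5],[38,4],[39,3],[44,4],[44,5],[46,0],[48,4],[48,5],[49,4],[50,4],[52,0],[55,2],[56,4],[56,5],[57,4],[58,4],[59,4],[61,1],[61,4],[61,5],[62,4],[64,1],[64,4],[64,5],[69,0],[72,2]]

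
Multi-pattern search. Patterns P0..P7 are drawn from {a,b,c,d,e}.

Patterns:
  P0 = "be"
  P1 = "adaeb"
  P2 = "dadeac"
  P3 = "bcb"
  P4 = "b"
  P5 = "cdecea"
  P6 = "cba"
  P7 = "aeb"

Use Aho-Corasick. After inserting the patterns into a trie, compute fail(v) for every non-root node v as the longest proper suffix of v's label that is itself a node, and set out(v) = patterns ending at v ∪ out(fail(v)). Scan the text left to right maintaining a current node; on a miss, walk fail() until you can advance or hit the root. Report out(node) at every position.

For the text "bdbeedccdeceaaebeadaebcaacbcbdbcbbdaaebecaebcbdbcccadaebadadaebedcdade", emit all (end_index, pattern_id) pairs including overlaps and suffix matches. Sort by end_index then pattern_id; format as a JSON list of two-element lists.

Build automaton:
Trie nodes:
  0='ε' goto a→3 b→1 c→16 d→8
  1='b' goto c→14 e→2  ←P4
  2='be' goto ·  ←P0
  3='a' goto d→4 e→24
  4='ad' goto a→5
  5='ada' goto e→6
  6='adae' goto b→7
  7='adaeb' goto ·  ←P1
  8='d' goto a→9
  9='da' goto d→10
  10='dad' goto e→11
  11='dade' goto a→12
  12='dadea' goto c→13
  13='dadeac' goto ·  ←P2
  14='bc' goto b→15
  15='bcb' goto ·  ←P3
  16='c' goto b→22 d→17
  17='cd' goto e→18
  18='cde' goto c→19
  19='cdec' goto e→20
  20='cdece' goto a→21
  21='cdecea' goto ·  ←P5
  22='cb' goto a→23
  23='cba' goto ·  ←P6
  24='ae' goto b→25
  25='aeb' goto ·  ←P7

BFS fail/out derivation:
  fail(1) 'b': from fail(0)=0 chase 'b': 0 ⇒ 0;  out={4}∪out(0)={4}
  fail(3) 'a': from fail(0)=0 chase 'a': 0 ⇒ 0;  out=∅∪out(0)=∅
  fail(8) 'd': from fail(0)=0 chase 'd': 0 ⇒ 0;  out=∅∪out(0)=∅
  fail(16) 'c': from fail(0)=0 chase 'c': 0 ⇒ 0;  out=∅∪out(0)=∅
  fail(2) 'be': from fail(1)=0 chase 'e': 0 ⇒ 0;  out={0}∪out(0)={0}
  fail(4) 'ad': from fail(3)=0 chase 'd': 0 ⇒ 8;  out=∅∪out(8)=∅
  fail(9) 'da': from fail(8)=0 chase 'a': 0 ⇒ 3;  out=∅∪out(3)=∅
  fail(14) 'bc': from fail(1)=0 chase 'c': 0 ⇒ 16;  out=∅∪out(16)=∅
  fail(17) 'cd': from fail(16)=0 chase 'd': 0 ⇒ 8;  out=∅∪out(8)=∅
  fail(22) 'cb': from fail(16)=0 chase 'b': 0 ⇒ 1;  out=∅∪out(1)={4}
  fail(24) 'ae': from fail(3)=0 chase 'e': 0 ⇒ 0;  out=∅∪out(0)=∅
  fail(5) 'ada': from fail(4)=8 chase 'a': 8 ⇒ 9;  out=∅∪out(9)=∅
  fail(10) 'dad': from fail(9)=3 chase 'd': 3 ⇒ 4;  out=∅∪out(4)=∅
  fail(15) 'bcb': from fail(14)=16 chase 'b': 16 ⇒ 22;  out={3}∪out(22)={3,4}
  fail(18) 'cde': from fail(17)=8 chase 'e': 8→0 ⇒ 0;  out=∅∪out(0)=∅
  fail(23) 'cba': from fail(22)=1 chase 'a': 1→0 ⇒ 3;  out={6}∪out(3)={6}
  fail(25) 'aeb': from fail(24)=0 chase 'b': 0 ⇒ 1;  out={7}∪out(1)={4,7}
  fail(6) 'adae': from fail(5)=9 chase 'e': 9→3 ⇒ 24;  out=∅∪out(24)=∅
  fail(11) 'dade': from fail(10)=4 chase 'e': 4→8→0 ⇒ 0;  out=∅∪out(0)=∅
  fail(19) 'cdec': from fail(18)=0 chase 'c': 0 ⇒ 16;  out=∅∪out(16)=∅
  fail(7) 'adaeb': from fail(6)=24 chase 'b': 24 ⇒ 25;  out={1}∪out(25)={1,4,7}
  fail(12) 'dadea': from fail(11)=0 chase 'a': 0 ⇒ 3;  out=∅∪out(3)=∅
  fail(20) 'cdece': from fail(19)=16 chase 'e': 16→0 ⇒ 0;  out=∅∪out(0)=∅
  fail(13) 'dadeac': from fail(12)=3 chase 'c': 3→0 ⇒ 16;  out={2}∪out(16)={2}
  fail(21) 'cdecea': from fail(20)=0 chase 'a': 0 ⇒ 3;  out={5}∪out(3)={5}

Text stream:
i=0 'b': node 0→1  ** P4@[0:0]
i=1 'd': node 1→8 ·f
i=2 'b': node 8→1 ·f  ** P4@[2:2]
i=3 'e': node 1→2  ** P0@[2:3]
i=4 'e': node 2→0 ·f
i=5 'd': node 0→8
i=6 'c': node 8→16 ·f
i=7 'c': node 16→16 ·f
i=8 'd': node 16→17
i=9 'e': node 17→18
i=10 'c': node 18→19
i=11 'e': node 19→20
i=12 'a': node 20→21  ** P5@[7:12]
i=13 'a': node 21→3 ·f
i=14 'e': node 3→24
i=15 'b': node 24→25  ** P4@[15:15],P7@[13:15]
i=16 'e': node 25→2 ·f  ** P0@[15:16]
i=17 'a': node 2→3 ·f
i=18 'd': node 3→4
i=19 'a': node 4→5
i=20 'e': node 5→6
i=21 'b': node 6→7  ** P1@[17:21],P4@[21:21],P7@[19:21]
i=22 'c': node 7→14 ·f
i=23 'a': node 14→3 ·f
i=24 'a': node 3→3 ·f
i=25 'c': node 3→16 ·f
i=26 'b': node 16→22  ** P4@[26:26]
i=27 'c': node 22→14 ·f
i=28 'b': node 14→15  ** P3@[26:28],P4@[28:28]
i=29 'd': node 15→8 ·f
i=30 'b': node 8→1 ·f  ** P4@[30:30]
i=31 'c': node 1→14
i=32 'b': node 14→15  ** P3@[30:32],P4@[32:32]
i=33 'b': node 15→1 ·f  ** P4@[33:33]
i=34 'd': node 1→8 ·f
i=35 'a': node 8→9
i=36 'a': node 9→3 ·f
i=37 'e': node 3→24
i=38 'b': node 24→25  ** P4@[38:38],P7@[36:38]
i=39 'e': node 25→2 ·f  ** P0@[38:39]
i=40 'c': node 2→16 ·f
i=41 'a': node 16→3 ·f
i=42 'e': node 3→24
i=43 'b': node 24→25  ** P4@[43:43],P7@[41:43]
i=44 'c': node 25→14 ·f
i=45 'b': node 14→15  ** P3@[43:45],P4@[45:45]
i=46 'd': node 15→8 ·f
i=47 'b': node 8→1 ·f  ** P4@[47:47]
i=48 'c': node 1→14
i=49 'c': node 14→16 ·f
i=50 'c': node 16→16 ·f
i=51 'a': node 16→3 ·f
i=52 'd': node 3→4
i=53 'a': node 4→5
i=54 'e': node 5→6
i=55 'b': node 6→7  ** P1@[51:55],P4@[55:55],P7@[53:55]
i=56 'a': node 7→3 ·f
i=57 'd': node 3→4
i=58 'a': node 4→5
i=59 'd': node 5→10 ·f
i=60 'a': node 10→5 ·f
i=61 'e': node 5→6
i=62 'b': node 6→7  ** P1@[58:62],P4@[62:62],P7@[60:62]
i=63 'e': node 7→2 ·f  ** P0@[62:63]
i=64 'd': node 2→8 ·f
i=65 'c': node 8→16 ·f
i=66 'd': node 16→17
i=67 'a': node 17→9 ·f
i=68 'd': node 9→10
i=69 'e': node 10→11

Result: [[0,4],[2,4],[3,0],[12,5],[15,4],[15,7],[16,0],[21,1],[21,4],[21,7],[26,4],[28,3],[28,4],[30,4],[32,3],[32,4],[33,4],[38,4],[38,7],[39,0],[43,4],[43,7],[45,3],[45,4],[47,4],[55,1],[55,4],[55,7],[62,1],[62,4],[62,7],[63,0]]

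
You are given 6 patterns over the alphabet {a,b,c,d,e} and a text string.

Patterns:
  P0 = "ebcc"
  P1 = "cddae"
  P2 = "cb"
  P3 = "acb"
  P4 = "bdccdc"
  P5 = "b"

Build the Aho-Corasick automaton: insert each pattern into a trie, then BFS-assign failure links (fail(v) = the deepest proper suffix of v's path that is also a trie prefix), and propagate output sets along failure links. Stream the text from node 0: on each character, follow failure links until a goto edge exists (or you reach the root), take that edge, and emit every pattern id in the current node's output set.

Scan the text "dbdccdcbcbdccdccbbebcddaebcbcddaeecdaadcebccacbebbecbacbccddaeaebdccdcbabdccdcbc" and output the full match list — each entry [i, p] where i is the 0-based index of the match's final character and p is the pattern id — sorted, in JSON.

Build:
Trie nodes:
  n0 'ε': a→11 b→14 c→5 e→1
  n1 'e': b→2
  n2 'eb': c→3
  n3 'ebc': c→4
  n4 'ebcc': ·  [P0 ends]
  n5 'c': b→10 d→6
  n6 'cd': d→7
  n7 'cdd': a→8
  n8 'cdda': e→9
  n9 'cddae': ·  [P1 ends]
  n10 'cb': ·  [P2 ends]
  n11 'a': c→12
  n12 'ac': b→13
  n13 'acb': ·  [P3 ends]
  n14 'b': d→15  [P5 ends]
  n15 'bd': c→16
  n16 'bdc': c→17
  n17 'bdcc': d→18
  n18 'bdccd': c→19
  n19 'bdccdc': ·  [P4 ends]

Failure links (BFS by depth):
  fail(1) 'e': from fail(0)=0 chase 'e': 0 ⇒ 0;  out=∅∪out(0)=∅
  fail(5) 'c': from fail(0)=0 chase 'c': 0 ⇒ 0;  out=∅∪out(0)=∅
  fail(11) 'a': from fail(0)=0 chase 'a': 0 ⇒ 0;  out=∅∪out(0)=∅
  fail(14) 'b': from fail(0)=0 chase 'b': 0 ⇒ 0;  out={5}∪out(0)={5}
  fail(2) 'eb': from fail(1)=0 chase 'b': 0 ⇒ 14;  out=∅∪out(14)={5}
  fail(6) 'cd': from fail(5)=0 chase 'd': 0 ⇒ 0;  out=∅∪out(0)=∅
  fail(10) 'cb': from fail(5)=0 chase 'b': 0 ⇒ 14;  out={2}∪out(14)={2,5}
  fail(12) 'ac': from fail(11)=0 chase 'c': 0 ⇒ 5;  out=∅∪out(5)=∅
  fail(15) 'bd': from fail(14)=0 chase 'd': 0 ⇒ 0;  out=∅∪out(0)=∅
  fail(3) 'ebc': from fail(2)=14 chase 'c': 14→0 ⇒ 5;  out=∅∪out(5)=∅
  fail(7) 'cdd': from fail(6)=0 chase 'd': 0 ⇒ 0;  out=∅∪out(0)=∅
  fail(13) 'acb': from fail(12)=5 chase 'b': 5 ⇒ 10;  out={3}∪out(10)={2,3,5}
  fail(16) 'bdc': from fail(15)=0 chase 'c': 0 ⇒ 5;  out=∅∪out(5)=∅
  fail(4) 'ebcc': from fail(3)=5 chase 'c': 5→0 ⇒ 5;  out={0}∪out(5)={0}
  fail(8) 'cdda': from fail(7)=0 chase 'a': 0 ⇒ 11;  out=∅∪out(11)=∅
  fail(17) 'bdcc': from fail(16)=5 chase 'c': 5→0 ⇒ 5;  out=∅∪out(5)=∅
  fail(9) 'cddae': from fail(8)=11 chase 'e': 11→0 ⇒ 1;  out={1}∪out(1)={1}
  fail(18) 'bdccd': from fail(17)=5 chase 'd': 5 ⇒ 6;  out=∅∪out(6)=∅
  fail(19) 'bdccdc': from fail(18)=6 chase 'c': 6→0 ⇒ 5;  out={4}∪out(5)={4}

Run:
pos 0 'd': at 0
pos 1 'b': at 14  → match P5@[1:1]
pos 2 'd': at 15
pos 3 'c': at 16
pos 4 'c': at 17
pos 5 'd': at 18
pos 6 'c': at 19  → match P4@[1:6]
pos 7 'b': at 10 (via fail)  → match P2@[6:7],P5@[7:7]
pos 8 'c': at 5 (via fail)
pos 9 'b': at 10  → match P2@[8:9],P5@[9:9]
pos 10 'd': at 15 (via fail)
pos 11 'c': at 16
pos 12 'c': at 17
pos 13 'd': at 18
pos 14 'c': at 19  → match P4@[9:14]
pos 15 'c': at 5 (via fail)
pos 16 'b': at 10  → match P2@[15:16],P5@[16:16]
pos 17 'b': at 14 (via fail)  → match P5@[17:17]
pos 18 'e': at 1 (via fail)
pos 19 'b': at 2  → match P5@[19:19]
pos 20 'c': at 3
pos 21 'd': at 6 (via fail)
pos 22 'd': at 7
pos 23 'a': at 8
pos 24 'e': at 9  → match P1@[20:24]
pos 25 'b': at 2 (via fail)  → match P5@[25:25]
pos 26 'c': at 3
pos 27 'b': at 10 (via fail)  → match P2@[26:27],P5@[27:27]
pos 28 'c': at 5 (via fail)
pos 29 'd': at 6
pos 30 'd': at 7
pos 31 'a': at 8
pos 32 'e': at 9  → match P1@[28:32]
pos 33 'e': at 1 (via fail)
pos 34 'c': at 5 (via fail)
pos 35 'd': at 6
pos 36 'a': at 11 (via fail)
pos 37 'a': at 11 (via fail)
pos 38 'd': at 0 (via fail)
pos 39 'c': at 5
pos 40 'e': at 1 (via fail)
pos 41 'b': at 2  → match P5@[41:41]
pos 42 'c': at 3
pos 43 'c': at 4  → match P0@[40:43]
pos 44 'a': at 11 (via fail)
pos 45 'c': at 12
pos 46 'b': at 13  → match P2@[45:46],P3@[44:46],P5@[46:46]
pos 47 'e': at 1 (via fail)
pos 48 'b': at 2  → match P5@[48:48]
pos 49 'b': at 14 (via fail)  → match P5@[49:49]
pos 50 'e': at 1 (via fail)
pos 51 'c': at 5 (via fail)
pos 52 'b': at 10  → match P2@[51:52],P5@[52:52]
pos 53 'a': at 11 (via fail)
pos 54 'c': at 12
pos 55 'b': at 13  → match P2@[54:55],P3@[53:55],P5@[55:55]
pos 56 'c': at 5 (via fail)
pos 57 'c': at 5 (via fail)
pos 58 'd': at 6
pos 59 'd': at 7
pos 60 'a': at 8
pos 61 'e': at 9  → match P1@[57:61]
pos 62 'a': at 11 (via fail)
pos 63 'e': at 1 (via fail)
pos 64 'b': at 2  → match P5@[64:64]
pos 65 'd': at 15 (via fail)
pos 66 'c': at 16
pos 67 'c': at 17
pos 68 'd': at 18
pos 69 'c': at 19  → match P4@[64:69]
pos 70 'b': at 10 (via fail)  → match P2@[69:70],P5@[70:70]
pos 71 'a': at 11 (via fail)
pos 72 'b': at 14 (via fail)  → match P5@[72:72]
pos 73 'd': at 15
pos 74 'c': at 16
pos 75 'c': at 17
pos 76 'd': at 18
pos 77 'c': at 19  → match P4@[72:77]
pos 78 'b': at 10 (via fail)  → match P2@[77:78],P5@[78:78]
pos 79 'c': at 5 (via fail)

Matches: [[1,5],[6,4],[7,2],[7,5],[9,2],[9,5],[14,4],[16,2],[16,5],[17,5],[19,5],[24,1],[25,5],[27,2],[27,5],[32,1],[41,5],[43,0],[46,2],[46,3],[46,5],[48,5],[49,5],[52,2],[52,5],[55,2],[55,3],[55,5],[61,1],[64,5],[69,4],[70,2],[70,5],[72,5],[77,4],[78,2],[78,5]]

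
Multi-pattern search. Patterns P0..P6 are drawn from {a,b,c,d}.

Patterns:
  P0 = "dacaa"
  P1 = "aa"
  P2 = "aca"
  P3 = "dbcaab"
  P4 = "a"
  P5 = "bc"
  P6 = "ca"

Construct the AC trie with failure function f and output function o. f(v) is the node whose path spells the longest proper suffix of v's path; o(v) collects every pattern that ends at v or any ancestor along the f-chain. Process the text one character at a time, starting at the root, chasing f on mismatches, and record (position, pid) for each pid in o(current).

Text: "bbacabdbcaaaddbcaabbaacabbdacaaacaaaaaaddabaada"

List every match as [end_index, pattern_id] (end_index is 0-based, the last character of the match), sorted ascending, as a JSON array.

Build:
Trie (insert patterns):
  n0 'ε': a→6 b→15 c→17 d→1
  n1 'd': a→2 b→10
  n2 'da': c→3
  n3 'dac': a→4
  n4 'daca': a→5
  n5 'dacaa': ·  ←P0
  n6 'a': a→7 c→8  ←P4
  n7 'aa': ·  ←P1
  n8 'ac': a→9
  n9 'aca': ·  ←P2
  n10 'db': c→11
  n11 'dbc': a→12
  n12 'dbca': a→13
  n13 'dbcaa': b→14
  n14 'dbcaab': ·  ←P3
  n15 'b': c→16
  n16 'bc': ·  ←P5
  n17 'c': a→18
  n18 'ca': ·  ←P6

Failure links (BFS by depth):
  n1('d'): parent n0 fail=0; on 'd' 0 → fail=0;  out ∅∪∅=∅
  n6('a'): parent n0 fail=0; on 'a' 0 → fail=0;  out {4}∪∅={4}
  n15('b'): parent n0 fail=0; on 'b' 0 → fail=0;  out ∅∪∅=∅
  n17('c'): parent n0 fail=0; on 'c' 0 → fail=0;  out ∅∪∅=∅
  n2('da'): parent n1 fail=0; on 'a' 0 → fail=6;  out ∅∪{4}={4}
  n7('aa'): parent n6 fail=0; on 'a' 0 → fail=6;  out {1}∪{4}={1,4}
  n8('ac'): parent n6 fail=0; on 'c' 0 → fail=17;  out ∅∪∅=∅
  n10('db'): parent n1 fail=0; on 'b' 0 → fail=15;  out ∅∪∅=∅
  n16('bc'): parent n15 fail=0; on 'c' 0 → fail=17;  out {5}∪∅={5}
  n18('ca'): parent n17 fail=0; on 'a' 0 → fail=6;  out {6}∪{4}={4,6}
  n3('dac'): parent n2 fail=6; on 'c' 6 → fail=8;  out ∅∪∅=∅
  n9('aca'): parent n8 fail=17; on 'a' 17 → fail=18;  out {2}∪{4,6}={2,4,6}
  n11('dbc'): parent n10 fail=15; on 'c' 15 → fail=16;  out ∅∪{5}={5}
  n4('daca'): parent n3 fail=8; on 'a' 8 → fail=9;  out ∅∪{2,4,6}={2,4,6}
  n12('dbca'): parent n11 fail=16; on 'a' 16→17 → fail=18;  out ∅∪{4,6}={4,6}
  n5('dacaa'): parent n4 fail=9; on 'a' 9→18→6 → fail=7;  out {0}∪{1,4}={0,1,4}
  n13('dbcaa'): parent n12 fail=18; on 'a' 18→6 → fail=7;  out ∅∪{1,4}={1,4}
  n14('dbcaab'): parent n13 fail=7; on 'b' 7→6→0 → fail=15;  out {3}∪∅={3}

Text stream:
pos 0 'b': at 15
pos 1 'b': at 15 ·f
pos 2 'a': at 6 ·f  → match P4@[2:2]
pos 3 'c': at 8
pos 4 'a': at 9  → match P2@[2:4],P4@[4:4],P6@[3:4]
pos 5 'b': at 15 ·f
pos 6 'd': at 1 ·f
pos 7 'b': at 10
pos 8 'c': at 11  → match P5@[7:8]
pos 9 'a': at 12  → match P4@[9:9],P6@[8:9]
pos 10 'a': at 13  → match P1@[9:10],P4@[10:10]
pos 11 'a': at 7 ·f  → match P1@[10:11],P4@[11:11]
pos 12 'd': at 1 ·f
pos 13 'd': at 1 ·f
pos 14 'b': at 10
pos 15 'c': at 11  → match P5@[14:15]
pos 16 'a': at 12  → match P4@[16:16],P6@[15:16]
pos 17 'a': at 13  → match P1@[16:17],P4@[17:17]
pos 18 'b': at 14  → match P3@[13:18]
pos 19 'b': at 15 ·f
pos 20 'a': at 6 ·f  → match P4@[20:20]
pos 21 'a': at 7  → match P1@[20:21],P4@[21:21]
pos 22 'c': at 8 ·f
pos 23 'a': at 9  → match P2@[21:23],P4@[23:23],P6@[22:23]
pos 24 'b': at 15 ·f
pos 25 'b': at 15 ·f
pos 26 'd': at 1 ·f
pos 27 'a': at 2  → match P4@[27:27]
pos 28 'c': at 3
pos 29 'a': at 4  → match P2@[27:29],P4@[29:29],P6@[28:29]
pos 30 'a': at 5  → match P0@[26:30],P1@[29:30],P4@[30:30]
pos 31 'a': at 7 ·f  → match P1@[30:31],P4@[31:31]
pos 32 'c': at 8 ·f
pos 33 'a': at 9  → match P2@[31:33],P4@[33:33],P6@[32:33]
pos 34 'a': at 7 ·f  → match P1@[33:34],P4@[34:34]
pos 35 'a': at 7 ·f  → match P1@[34:35],P4@[35:35]
pos 36 'a': at 7 ·f  → match P1@[35:36],P4@[36:36]
pos 37 'a': at 7 ·f  → match P1@[36:37],P4@[37:37]
pos 38 'a': at 7 ·f  → match P1@[37:38],P4@[38:38]
pos 39 'd': at 1 ·f
pos 40 'd': at 1 ·f
pos 41 'a': at 2  → match P4@[41:41]
pos 42 'b': at 15 ·f
pos 43 'a': at 6 ·f  → match P4@[43:43]
pos 44 'a': at 7  → match P1@[43:44],P4@[44:44]
pos 45 'd': at 1 ·f
pos 46 'a': at 2  → match P4@[46:46]

Result: [[2,4],[4,2],[4,4],[4,6],[8,5],[9,4],[9,6],[10,1],[10,4],[11,1],[11,4],[15,5],[16,4],[16,6],[17,1],[17,4],[18,3],[20,4],[21,1],[21,4],[23,2],[23,4],[23,6],[27,4],[29,2],[29,4],[29,6],[30,0],[30,1],[30,4],[31,1],[31,4],[33,2],[33,4],[33,6],[34,1],[34,4],[35,1],[35,4],[36,1],[36,4],[37,1],[37,4],[38,1],[38,4],[41,4],[43,4],[44,1],[44,4],[46,4]]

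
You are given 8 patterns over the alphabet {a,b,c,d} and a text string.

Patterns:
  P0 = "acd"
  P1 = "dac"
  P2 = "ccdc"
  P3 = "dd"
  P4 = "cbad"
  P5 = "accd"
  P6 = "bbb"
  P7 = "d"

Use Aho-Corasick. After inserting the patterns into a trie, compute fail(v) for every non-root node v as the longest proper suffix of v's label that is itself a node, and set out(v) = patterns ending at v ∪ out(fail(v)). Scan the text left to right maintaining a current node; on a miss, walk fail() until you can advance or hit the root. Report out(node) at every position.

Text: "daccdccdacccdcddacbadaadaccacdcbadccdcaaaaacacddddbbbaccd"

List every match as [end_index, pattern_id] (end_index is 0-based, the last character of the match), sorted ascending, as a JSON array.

Build:
Trie (insert patterns):
  n0 'ε': a→1 b→17 c→7 d→4
  n1 'a': c→2
  n2 'ac': c→15 d→3
  n3 'acd': ·  ←P0
  n4 'd': a→5 d→11  ←P7
  n5 'da': c→6
  n6 'dac': ·  ←P1
  n7 'c': b→12 c→8
  n8 'cc': d→9
  n9 'ccd': c→10
  n10 'ccdc': ·  ←P2
  n11 'dd': ·  ←P3
  n12 'cb': a→13
  n13 'cba': d→14
  n14 'cbad': ·  ←P4
  n15 'acc': d→16
  n16 'accd': ·  ←P5
  n17 'b': b→18
  n18 'bb': b→19
  n19 'bbb': ·  ←P6

BFS fail/out derivation:
  fail(1) 'a': from fail(0)=0 chase 'a': 0 ⇒ 0;  out=∅∪out(0)=∅
  fail(4) 'd': from fail(0)=0 chase 'd': 0 ⇒ 0;  out={7}∪out(0)={7}
  fail(7) 'c': from fail(0)=0 chase 'c': 0 ⇒ 0;  out=∅∪out(0)=∅
  fail(17) 'b': from fail(0)=0 chase 'b': 0 ⇒ 0;  out=∅∪out(0)=∅
  fail(2) 'ac': from fail(1)=0 chase 'c': 0 ⇒ 7;  out=∅∪out(7)=∅
  fail(5) 'da': from fail(4)=0 chase 'a': 0 ⇒ 1;  out=∅∪out(1)=∅
  fail(8) 'cc': from fail(7)=0 chase 'c': 0 ⇒ 7;  out=∅∪out(7)=∅
  fail(11) 'dd': from fail(4)=0 chase 'd': 0 ⇒ 4;  out={3}∪out(4)={3,7}
  fail(12) 'cb': from fail(7)=0 chase 'b': 0 ⇒ 17;  out=∅∪out(17)=∅
  fail(18) 'bb': from fail(17)=0 chase 'b': 0 ⇒ 17;  out=∅∪out(17)=∅
  fail(3) 'acd': from fail(2)=7 chase 'd': 7→0 ⇒ 4;  out={0}∪out(4)={0,7}
  fail(6) 'dac': from fail(5)=1 chase 'c': 1 ⇒ 2;  out={1}∪out(2)={1}
  fail(9) 'ccd': from fail(8)=7 chase 'd': 7→0 ⇒ 4;  out=∅∪out(4)={7}
  fail(13) 'cba': from fail(12)=17 chase 'a': 17→0 ⇒ 1;  out=∅∪out(1)=∅
  fail(15) 'acc': from fail(2)=7 chase 'c': 7 ⇒ 8;  out=∅∪out(8)=∅
  fail(19) 'bbb': from fail(18)=17 chase 'b': 17 ⇒ 18;  out={6}∪out(18)={6}
  fail(10) 'ccdc': from fail(9)=4 chase 'c': 4→0 ⇒ 7;  out={2}∪out(7)={2}
  fail(14) 'cbad': from fail(13)=1 chase 'd': 1→0 ⇒ 4;  out={4}∪out(4)={4,7}
  fail(16) 'accd': from fail(15)=8 chase 'd': 8 ⇒ 9;  out={5}∪out(9)={5,7}

Text stream:
pos 0 'd': at 4  emit P7@[0:0]
pos 1 'a': at 5
pos 2 'c': at 6  emit P1@[0:2]
pos 3 'c': at 15 ·f
pos 4 'd': at 16  emit P5@[1:4],P7@[4:4]
pos 5 'c': at 10 ·f  emit P2@[2:5]
pos 6 'c': at 8 ·f
pos 7 'd': at 9  emit P7@[7:7]
pos 8 'a': at 5 ·f
pos 9 'c': at 6  emit P1@[7:9]
pos 10 'c': at 15 ·f
pos 11 'c': at 8 ·f
pos 12 'd': at 9  emit P7@[12:12]
pos 13 'c': at 10  emit P2@[10:13]
pos 14 'd': at 4 ·f  emit P7@[14:14]
pos 15 'd': at 11  emit P3@[14:15],P7@[15:15]
pos 16 'a': at 5 ·f
pos 17 'c': at 6  emit P1@[15:17]
pos 18 'b': at 12 ·f
pos 19 'a': at 13
pos 20 'd': at 14  emit P4@[17:20],P7@[20:20]
pos 21 'a': at 5 ·f
pos 22 'a': at 1 ·f
pos 23 'd': at 4 ·f  emit P7@[23:23]
pos 24 'a': at 5
pos 25 'c': at 6  emit P1@[23:25]
pos 26 'c': at 15 ·f
pos 27 'a': at 1 ·f
pos 28 'c': at 2
pos 29 'd': at 3  emit P0@[27:29],P7@[29:29]
pos 30 'c': at 7 ·f
pos 31 'b': at 12
pos 32 'a': at 13
pos 33 'd': at 14  emit P4@[30:33],P7@[33:33]
pos 34 'c': at 7 ·f
pos 35 'c': at 8
pos 36 'd': at 9  emit P7@[36:36]
pos 37 'c': at 10  emit P2@[34:37]
pos 38 'a': at 1 ·f
pos 39 'a': at 1 ·f
pos 40 'a': at 1 ·f
pos 41 'a': at 1 ·f
pos 42 'a': at 1 ·f
pos 43 'c': at 2
pos 44 'a': at 1 ·f
pos 45 'c': at 2
pos 46 'd': at 3  emit P0@[44:46],P7@[46:46]
pos 47 'd': at 11 ·f  emit P3@[46:47],P7@[47:47]
pos 48 'd': at 11 ·f  emit P3@[47:48],P7@[48:48]
pos 49 'd': at 11 ·f  emit P3@[48:49],P7@[49:49]
pos 50 'b': at 17 ·f
pos 51 'b': at 18
pos 52 'b': at 19  emit P6@[50:52]
pos 53 'a': at 1 ·f
pos 54 'c': at 2
pos 55 'c': at 15
pos 56 'd': at 16  emit P5@[53:56],P7@[56:56]

Result: [[0,7],[2,1],[4,5],[4,7],[5,2],[7,7],[9,1],[12,7],[13,2],[14,7],[15,3],[15,7],[17,1],[20,4],[20,7],[23,7],[25,1],[29,0],[29,7],[33,4],[33,7],[36,7],[37,2],[46,0],[46,7],[47,3],[47,7],[48,3],[48,7],[49,3],[49,7],[52,6],[56,5],[56,7]]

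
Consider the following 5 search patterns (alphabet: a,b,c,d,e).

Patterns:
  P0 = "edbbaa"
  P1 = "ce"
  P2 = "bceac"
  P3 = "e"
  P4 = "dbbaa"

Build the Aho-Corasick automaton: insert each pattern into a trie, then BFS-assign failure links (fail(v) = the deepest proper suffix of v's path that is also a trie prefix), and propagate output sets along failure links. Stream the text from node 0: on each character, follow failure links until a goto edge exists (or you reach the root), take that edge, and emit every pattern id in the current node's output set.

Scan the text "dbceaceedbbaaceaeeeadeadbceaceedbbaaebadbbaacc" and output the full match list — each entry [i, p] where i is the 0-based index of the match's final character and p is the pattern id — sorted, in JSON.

Build automaton:
Trie (insert patterns):
  n0 'ε': b→9 c→7 d→14 e→1
  n1 'e': d→2  ←P3
  n2 'ed': b→3
  n3 'edb': b→4
  n4 'edbb': a→5
  n5 'edbba': a→6
  n6 'edbbaa': ·  ←P0
  n7 'c': e→8
  n8 'ce': ·  ←P1
  n9 'b': c→10
  n10 'bc': e→11
  n11 'bce': a→12
  n12 'bcea': c→13
  n13 'bceac': ·  ←P2
  n14 'd': b→15
  n15 'db': b→16
  n16 'dbb': a→17
  n17 'dbba': a→18
  n18 'dbbaa': ·  ←P4

Failure links (BFS by depth):
  n1('e'): parent n0 fail=0; on 'e' 0 → fail=0;  out {3}∪∅={3}
  n7('c'): parent n0 fail=0; on 'c' 0 → fail=0;  out ∅∪∅=∅
  n9('b'): parent n0 fail=0; on 'b' 0 → fail=0;  out ∅∪∅=∅
  n14('d'): parent n0 fail=0; on 'd' 0 → fail=0;  out ∅∪∅=∅
  n2('ed'): parent n1 fail=0; on 'd' 0 → fail=14;  out ∅∪∅=∅
  n8('ce'): parent n7 fail=0; on 'e' 0 → fail=1;  out {1}∪{3}={1,3}
  n10('bc'): parent n9 fail=0; on 'c' 0 → fail=7;  out ∅∪∅=∅
  n15('db'): parent n14 fail=0; on 'b' 0 → fail=9;  out ∅∪∅=∅
  n3('edb'): parent n2 fail=14; on 'b' 14 → fail=15;  out ∅∪∅=∅
  n11('bce'): parent n10 fail=7; on 'e' 7 → fail=8;  out ∅∪{1,3}={1,3}
  n16('dbb'): parent n15 fail=9; on 'b' 9→0 → fail=9;  out ∅∪∅=∅
  n4('edbb'): parent n3 fail=15; on 'b' 15 → fail=16;  out ∅∪∅=∅
  n12('bcea'): parent n11 fail=8; on 'a' 8→1→0 → fail=0;  out ∅∪∅=∅
  n17('dbba'): parent n16 fail=9; on 'a' 9→0 → fail=0;  out ∅∪∅=∅
  n5('edbba'): parent n4 fail=16; on 'a' 16 → fail=17;  out ∅∪∅=∅
  n13('bceac'): parent n12 fail=0; on 'c' 0 → fail=7;  out {2}∪∅={2}
  n18('dbbaa'): parent n17 fail=0; on 'a' 0 → fail=0;  out {4}∪∅={4}
  n6('edbbaa'): parent n5 fail=17; on 'a' 17 → fail=18;  out {0}∪{4}={0,4}

Scan:
[0] read 'd'  n0⇒n14
[1] read 'b'  n14⇒n15
[2] read 'c'  n15⇒n10 (fail-walked)
[3] read 'e'  n10⇒n11  → match P1@[2:3],P3@[3:3]
[4] read 'a'  n11⇒n12
[5] read 'c'  n12⇒n13  → match P2@[1:5]
[6] read 'e'  n13⇒n8 (fail-walked)  → match P1@[5:6],P3@[6:6]
[7] read 'e'  n8⇒n1 (fail-walked)  → match P3@[7:7]
[8] read 'd'  n1⇒n2
[9] read 'b'  n2⇒n3
[10] read 'b'  n3⇒n4
[11] read 'a'  n4⇒n5
[12] read 'a'  n5⇒n6  → match P0@[7:12],P4@[8:12]
[13] read 'c'  n6⇒n7 (fail-walked)
[14] read 'e'  n7⇒n8  → match P1@[13:14],P3@[14:14]
[15] read 'a'  n8⇒n0 (fail-walked)
[16] read 'e'  n0⇒n1  → match P3@[16:16]
[17] read 'e'  n1⇒n1 (fail-walked)  → match P3@[17:17]
[18] read 'e'  n1⇒n1 (fail-walked)  → match P3@[18:18]
[19] read 'a'  n1⇒n0 (fail-walked)
[20] read 'd'  n0⇒n14
[21] read 'e'  n14⇒n1 (fail-walked)  → match P3@[21:21]
[22] read 'a'  n1⇒n0 (fail-walked)
[23] read 'd'  n0⇒n14
[24] read 'b'  n14⇒n15
[25] read 'c'  n15⇒n10 (fail-walked)
[26] read 'e'  n10⇒n11  → match P1@[25:26],P3@[26:26]
[27] read 'a'  n11⇒n12
[28] read 'c'  n12⇒n13  → match P2@[24:28]
[29] read 'e'  n13⇒n8 (fail-walked)  → match P1@[28:29],P3@[29:29]
[30] read 'e'  n8⇒n1 (fail-walked)  → match P3@[30:30]
[31] read 'd'  n1⇒n2
[32] read 'b'  n2⇒n3
[33] read 'b'  n3⇒n4
[34] read 'a'  n4⇒n5
[35] read 'a'  n5⇒n6  → match P0@[30:35],P4@[31:35]
[36] read 'e'  n6⇒n1 (fail-walked)  → match P3@[36:36]
[37] read 'b'  n1⇒n9 (fail-walked)
[38] read 'a'  n9⇒n0 (fail-walked)
[39] read 'd'  n0⇒n14
[40] read 'b'  n14⇒n15
[41] read 'b'  n15⇒n16
[42] read 'a'  n16⇒n17
[43] read 'a'  n17⇒n18  → match P4@[39:43]
[44] read 'c'  n18⇒n7 (fail-walked)
[45] read 'c'  n7⇒n7 (fail-walked)

Result: [[3,1],[3,3],[5,2],[6,1],[6,3],[7,3],[12,0],[12,4],[14,1],[14,3],[16,3],[17,3],[18,3],[21,3],[26,1],[26,3],[28,2],[29,1],[29,3],[30,3],[35,0],[35,4],[36,3],[43,4]]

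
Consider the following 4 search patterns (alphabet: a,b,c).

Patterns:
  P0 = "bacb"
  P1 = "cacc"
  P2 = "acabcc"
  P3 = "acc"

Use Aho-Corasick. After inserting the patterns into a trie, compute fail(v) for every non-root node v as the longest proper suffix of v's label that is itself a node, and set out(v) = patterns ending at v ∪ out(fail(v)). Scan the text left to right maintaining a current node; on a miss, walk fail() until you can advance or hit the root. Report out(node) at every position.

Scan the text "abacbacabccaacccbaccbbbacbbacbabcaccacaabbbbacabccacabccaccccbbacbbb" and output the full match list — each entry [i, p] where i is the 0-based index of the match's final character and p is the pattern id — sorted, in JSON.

Build:
Trie (insert patterns):
  n0 'ε': a→9 b→1 c→5
  n1 'b': a→2
  n2 'ba': c→3
  n3 'bac': b→4
  n4 'bacb': ·  ←P0
  n5 'c': a→6
  n6 'ca': c→7
  n7 'cac': c→8
  n8 'cacc': ·  ←P1
  n9 'a': c→10
  n10 'ac': a→11 c→15
  n11 'aca': b→12
  n12 'acab': c→13
  n13 'acabc': c→14
  n14 'acabcc': ·  ←P2
  n15 'acc': ·  ←P3

Failure links (BFS by depth):
  n1('b'): parent n0 fail=0; on 'b' 0 → fail=0;  out ∅∪∅=∅
  n5('c'): parent n0 fail=0; on 'c' 0 → fail=0;  out ∅∪∅=∅
  n9('a'): parent n0 fail=0; on 'a' 0 → fail=0;  out ∅∪∅=∅
  n2('ba'): parent n1 fail=0; on 'a' 0 → fail=9;  out ∅∪∅=∅
  n6('ca'): parent n5 fail=0; on 'a' 0 → fail=9;  out ∅∪∅=∅
  n10('ac'): parent n9 fail=0; on 'c' 0 → fail=5;  out ∅∪∅=∅
  n3('bac'): parent n2 fail=9; on 'c' 9 → fail=10;  out ∅∪∅=∅
  n7('cac'): parent n6 fail=9; on 'c' 9 → fail=10;  out ∅∪∅=∅
  n11('aca'): parent n10 fail=5; on 'a' 5 → fail=6;  out ∅∪∅=∅
  n15('acc'): parent n10 fail=5; on 'c' 5→0 → fail=5;  out {3}∪∅={3}
  n4('bacb'): parent n3 fail=10; on 'b' 10→5→0 → fail=1;  out {0}∪∅={0}
  n8('cacc'): parent n7 fail=10; on 'c' 10 → fail=15;  out {1}∪{3}={1,3}
  n12('acab'): parent n11 fail=6; on 'b' 6→9→0 → fail=1;  out ∅∪∅=∅
  n13('acabc'): parent n12 fail=1; on 'c' 1→0 → fail=5;  out ∅∪∅=∅
  n14('acabcc'): parent n13 fail=5; on 'c' 5→0 → fail=5;  out {2}∪∅={2}

Scan:
[0] read 'a'  n0⇒n9
[1] read 'b'  n9⇒n1 ·f
[2] read 'a'  n1⇒n2
[3] read 'c'  n2⇒n3
[4] read 'b'  n3⇒n4  emit P0@[1:4]
[5] read 'a'  n4⇒n2 ·f
[6] read 'c'  n2⇒n3
[7] read 'a'  n3⇒n11 ·f
[8] read 'b'  n11⇒n12
[9] read 'c'  n12⇒n13
[10] read 'c'  n13⇒n14  emit P2@[5:10]
[11] read 'a'  n14⇒n6 ·f
[12] read 'a'  n6⇒n9 ·f
[13] read 'c'  n9⇒n10
[14] read 'c'  n10⇒n15  emit P3@[12:14]
[15] read 'c'  n15⇒n5 ·f
[16] read 'b'  n5⇒n1 ·f
[17] read 'a'  n1⇒n2
[18] read 'c'  n2⇒n3
[19] read 'c'  n3⇒n15 ·f  emit P3@[17:19]
[20] read 'b'  n15⇒n1 ·f
[21] read 'b'  n1⇒n1 ·f
[22] read 'b'  n1⇒n1 ·f
[23] read 'a'  n1⇒n2
[24] read 'c'  n2⇒n3
[25] read 'b'  n3⇒n4  emit P0@[22:25]
[26] read 'b'  n4⇒n1 ·f
[27] read 'a'  n1⇒n2
[28] read 'c'  n2⇒n3
[29] read 'b'  n3⇒n4  emit P0@[26:29]
[30] read 'a'  n4⇒n2 ·f
[31] read 'b'  n2⇒n1 ·f
[32] read 'c'  n1⇒n5 ·f
[33] read 'a'  n5⇒n6
[34] read 'c'  n6⇒n7
[35] read 'c'  n7⇒n8  emit P1@[32:35],P3@[33:35]
[36] read 'a'  n8⇒n6 ·f
[37] read 'c'  n6⇒n7
[38] read 'a'  n7⇒n11 ·f
[39] read 'a'  n11⇒n9 ·f
[40] read 'b'  n9⇒n1 ·f
[41] read 'b'  n1⇒n1 ·f
[42] read 'b'  n1⇒n1 ·f
[43] read 'b'  n1⇒n1 ·f
[44] read 'a'  n1⇒n2
[45] read 'c'  n2⇒n3
[46] read 'a'  n3⇒n11 ·f
[47] read 'b'  n11⇒n12
[48] read 'c'  n12⇒n13
[49] read 'c'  n13⇒n14  emit P2@[44:49]
[50] read 'a'  n14⇒n6 ·f
[51] read 'c'  n6⇒n7
[52] read 'a'  n7⇒n11 ·f
[53] read 'b'  n11⇒n12
[54] read 'c'  n12⇒n13
[55] read 'c'  n13⇒n14  emit P2@[50:55]
[56] read 'a'  n14⇒n6 ·f
[57] read 'c'  n6⇒n7
[58] read 'c'  n7⇒n8  emit P1@[55:58],P3@[56:58]
[59] read 'c'  n8⇒n5 ·f
[60] read 'c'  n5⇒n5 ·f
[61] read 'b'  n5⇒n1 ·f
[62] read 'b'  n1⇒n1 ·f
[63] read 'a'  n1⇒n2
[64] read 'c'  n2⇒n3
[65] read 'b'  n3⇒n4  emit P0@[62:65]
[66] read 'b'  n4⇒n1 ·f
[67] read 'b'  n1⇒n1 ·f

Matches: [[4,0],[10,2],[14,3],[19,3],[25,0],[29,0],[35,1],[35,3],[49,2],[55,2],[58,1],[58,3],[65,0]]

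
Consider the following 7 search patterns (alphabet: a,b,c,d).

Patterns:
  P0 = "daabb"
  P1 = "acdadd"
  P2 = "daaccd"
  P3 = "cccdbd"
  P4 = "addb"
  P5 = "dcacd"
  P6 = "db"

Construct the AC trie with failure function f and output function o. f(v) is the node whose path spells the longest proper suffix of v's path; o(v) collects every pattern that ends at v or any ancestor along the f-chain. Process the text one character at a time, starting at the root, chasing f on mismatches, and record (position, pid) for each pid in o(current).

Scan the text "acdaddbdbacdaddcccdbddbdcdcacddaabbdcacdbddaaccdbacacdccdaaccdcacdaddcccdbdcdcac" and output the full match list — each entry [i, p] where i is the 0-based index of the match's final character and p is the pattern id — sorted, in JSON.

Build:
Trie (insert patterns):
  0='ε' goto a→6 c→15 d→1
  1='d' goto a→2 b→28 c→24
  2='da' goto a→3
  3='daa' goto b→4 c→12
  4='daab' goto b→5
  5='daabb' goto ·  [P0 ends]
  6='a' goto c→7 d→21
  7='ac' goto d→8
  8='acd' goto a→9
  9='acda' goto d→10
  10='acdad' goto d→11
  11='acdadd' goto ·  [P1 ends]
  12='daac' goto c→13
  13='daacc' goto d→14
  14='daaccd' goto ·  [P2 ends]
  15='c' goto c→16
  16='cc' goto c→17
  17='ccc' goto d→18
  18='cccd' goto b→19
  19='cccdb' goto d→20
  20='cccdbd' goto ·  [P3 ends]
  21='ad' goto d→22
  22='add' goto b→23
  23='addb' goto ·  [P4 ends]
  24='dc' goto a→25
  25='dca' goto c→26
  26='dcac' goto d→27
  27='dcacd' goto ·  [P5 ends]
  28='db' goto ·  [P6 ends]

Failure links (BFS by depth):
  fail(1) 'd': from fail(0)=0 chase 'd': 0 ⇒ 0;  out=∅∪out(0)=∅
  fail(6) 'a': from fail(0)=0 chase 'a': 0 ⇒ 0;  out=∅∪out(0)=∅
  fail(15) 'c': from fail(0)=0 chase 'c': 0 ⇒ 0;  out=∅∪out(0)=∅
  fail(2) 'da': from fail(1)=0 chase 'a': 0 ⇒ 6;  out=∅∪out(6)=∅
  fail(7) 'ac': from fail(6)=0 chase 'c': 0 ⇒ 15;  out=∅∪out(15)=∅
  fail(16) 'cc': from fail(15)=0 chase 'c': 0 ⇒ 15;  out=∅∪out(15)=∅
  fail(21) 'ad': from fail(6)=0 chase 'd': 0 ⇒ 1;  out=∅∪out(1)=∅
  fail(24) 'dc': from fail(1)=0 chase 'c': 0 ⇒ 15;  out=∅∪out(15)=∅
  fail(28) 'db': from fail(1)=0 chase 'b': 0 ⇒ 0;  out={6}∪out(0)={6}
  fail(3) 'daa': from fail(2)=6 chase 'a': 6→0 ⇒ 6;  out=∅∪out(6)=∅
  fail(8) 'acd': from fail(7)=15 chase 'd': 15→0 ⇒ 1;  out=∅∪out(1)=∅
  fail(17) 'ccc': from fail(16)=15 chase 'c': 15 ⇒ 16;  out=∅∪out(16)=∅
  fail(22) 'add': from fail(21)=1 chase 'd': 1→0 ⇒ 1;  out=∅∪out(1)=∅
  fail(25) 'dca': from fail(24)=15 chase 'a': 15→0 ⇒ 6;  out=∅∪out(6)=∅
  fail(4) 'daab': from fail(3)=6 chase 'b': 6→0 ⇒ 0;  out=∅∪out(0)=∅
  fail(9) 'acda': from fail(8)=1 chase 'a': 1 ⇒ 2;  out=∅∪out(2)=∅
  fail(12) 'daac': from fail(3)=6 chase 'c': 6 ⇒ 7;  out=∅∪out(7)=∅
  fail(18) 'cccd': from fail(17)=16 chase 'd': 16→15→0 ⇒ 1;  out=∅∪out(1)=∅
  fail(23) 'addb': from fail(22)=1 chase 'b': 1 ⇒ 28;  out={4}∪out(28)={4,6}
  fail(26) 'dcac': from fail(25)=6 chase 'c': 6 ⇒ 7;  out=∅∪out(7)=∅
  fail(5) 'daabb': from fail(4)=0 chase 'b': 0 ⇒ 0;  out={0}∪out(0)={0}
  fail(10) 'acdad': from fail(9)=2 chase 'd': 2→6 ⇒ 21;  out=∅∪out(21)=∅
  fail(13) 'daacc': from fail(12)=7 chase 'c': 7→15 ⇒ 16;  out=∅∪out(16)=∅
  fail(19) 'cccdb': from fail(18)=1 chase 'b': 1 ⇒ 28;  out=∅∪out(28)={6}
  fail(27) 'dcacd': from fail(26)=7 chase 'd': 7 ⇒ 8;  out={5}∪out(8)={5}
  fail(11) 'acdadd': from fail(10)=21 chase 'd': 21 ⇒ 22;  out={1}∪out(22)={1}
  fail(14) 'daaccd': from fail(13)=16 chase 'd': 16→15→0 ⇒ 1;  out={2}∪out(1)={2}
  fail(20) 'cccdbd': from fail(19)=28 chase 'd': 28→0 ⇒ 1;  out={3}∪out(1)={3}

Run:
i=0 'a': node 0→6
i=1 'c': node 6→7
i=2 'd': node 7→8
i=3 'a': node 8→9
i=4 'd': node 9→10
i=5 'd': node 10→11  emit P1@[0:5]
i=6 'b': node 11→23 ·f  emit P4@[3:6],P6@[5:6]
i=7 'd': node 23→1 ·f
i=8 'b': node 1→28  emit P6@[7:8]
i=9 'a': node 28→6 ·f
i=10 'c': node 6→7
i=11 'd': node 7→8
i=12 'a': node 8→9
i=13 'd': node 9→10
i=14 'd': node 10→11  emit P1@[9:14]
i=15 'c': node 11→24 ·f
i=16 'c': node 24→16 ·f
i=17 'c': node 16→17
i=18 'd': node 17→18
i=19 'b': node 18→19  emit P6@[18:19]
i=20 'd': node 19→20  emit P3@[15:20]
i=21 'd': node 20→1 ·f
i=22 'b': node 1→28  emit P6@[21:22]
i=23 'd': node 28→1 ·f
i=24 'c': node 1→24
i=25 'd': node 24→1 ·f
i=26 'c': node 1→24
i=27 'a': node 24→25
i=28 'c': node 25→26
i=29 'd': node 26→27  emit P5@[25:29]
i=30 'd': node 27→1 ·f
i=31 'a': node 1→2
i=32 'a': node 2→3
i=33 'b': node 3→4
i=34 'b': node 4→5  emit P0@[30:34]
i=35 'd': node 5→1 ·f
i=36 'c': node 1→24
i=37 'a': node 24→25
i=38 'c': node 25→26
i=39 'd': node 26→27  emit P5@[35:39]
i=40 'b': node 27→28 ·f  emit P6@[39:40]
i=41 'd': node 28→1 ·f
i=42 'd': node 1→1 ·f
i=43 'a': node 1→2
i=44 'a': node 2→3
i=45 'c': node 3→12
i=46 'c': node 12→13
i=47 'd': node 13→14  emit P2@[42:47]
i=48 'b': node 14→28 ·f  emit P6@[47:48]
i=49 'a': node 28→6 ·f
i=50 'c': node 6→7
i=51 'a': node 7→6 ·f
i=52 'c': node 6→7
i=53 'd': node 7→8
i=54 'c': node 8→24 ·f
i=55 'c': node 24→16 ·f
i=56 'd': node 16→1 ·f
i=57 'a': node 1→2
i=58 'a': node 2→3
i=59 'c': node 3→12
i=60 'c': node 12→13
i=61 'd': node 13→14  emit P2@[56:61]
i=62 'c': node 14→24 ·f
i=63 'a': node 24→25
i=64 'c': node 25→26
i=65 'd': node 26→27  emit P5@[61:65]
i=66 'a': node 27→9 ·f
i=67 'd': node 9→10
i=68 'd': node 10→11  emit P1@[63:68]
i=69 'c': node 11→24 ·f
i=70 'c': node 24→16 ·f
i=71 'c': node 16→17
i=72 'd': node 17→18
i=73 'b': node 18→19  emit P6@[72:73]
i=74 'd': node 19→20  emit P3@[69:74]
i=75 'c': node 20→24 ·f
i=76 'd': node 24→1 ·f
i=77 'c': node 1→24
i=78 'a': node 24→25
i=79 'c': node 25→26

All matches (sorted): [[5,1],[6,4],[6,6],[8,6],[14,1],[19,6],[20,3],[22,6],[29,5],[34,0],[39,5],[40,6],[47,2],[48,6],[61,2],[65,5],[68,1],[73,6],[74,3]]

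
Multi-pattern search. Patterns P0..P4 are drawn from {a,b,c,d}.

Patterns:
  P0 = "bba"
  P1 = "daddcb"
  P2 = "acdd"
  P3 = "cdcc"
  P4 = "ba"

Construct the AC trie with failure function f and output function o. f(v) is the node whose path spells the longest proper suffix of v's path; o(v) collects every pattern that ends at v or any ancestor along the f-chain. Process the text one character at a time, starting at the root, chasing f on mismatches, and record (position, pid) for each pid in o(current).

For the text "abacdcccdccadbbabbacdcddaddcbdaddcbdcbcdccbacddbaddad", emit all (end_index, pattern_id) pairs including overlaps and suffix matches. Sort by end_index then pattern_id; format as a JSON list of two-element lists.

Construct AC machine:
Trie nodes:
  0='ε' goto a→10 b→1 c→14 d→4
  1='b' goto a→18 b→2
  2='bb' goto a→3
  3='bba' goto ·  ←P0
  4='d' goto a→5
  5='da' goto d→6
  6='dad' goto d→7
  7='dadd' goto c→8
  8='daddc' goto b→9
  9='daddcb' goto ·  ←P1
  10='a' goto c→11
  11='ac' goto d→12
  12='acd' goto d→13
  13='acdd' goto ·  ←P2
  14='c' goto d→15
  15='cd' goto c→16
  16='cdc' goto c→17
  17='cdcc' goto ·  ←P3
  18='ba' goto ·  ←P4

Failure links (BFS by depth):
  n1('b'): parent n0 fail=0; on 'b' 0 → fail=0;  out ∅∪∅=∅
  n4('d'): parent n0 fail=0; on 'd' 0 → fail=0;  out ∅∪∅=∅
  n10('a'): parent n0 fail=0; on 'a' 0 → fail=0;  out ∅∪∅=∅
  n14('c'): parent n0 fail=0; on 'c' 0 → fail=0;  out ∅∪∅=∅
  n2('bb'): parent n1 fail=0; on 'b' 0 → fail=1;  out ∅∪∅=∅
  n5('da'): parent n4 fail=0; on 'a' 0 → fail=10;  out ∅∪∅=∅
  n11('ac'): parent n10 fail=0; on 'c' 0 → fail=14;  out ∅∪∅=∅
  n15('cd'): parent n14 fail=0; on 'd' 0 → fail=4;  out ∅∪∅=∅
  n18('ba'): parent n1 fail=0; on 'a' 0 → fail=10;  out {4}∪∅={4}
  n3('bba'): parent n2 fail=1; on 'a' 1 → fail=18;  out {0}∪{4}={0,4}
  n6('dad'): parent n5 fail=10; on 'd' 10→0 → fail=4;  out ∅∪∅=∅
  n12('acd'): parent n11 fail=14; on 'd' 14 → fail=15;  out ∅∪∅=∅
  n16('cdc'): parent n15 fail=4; on 'c' 4→0 → fail=14;  out ∅∪∅=∅
  n7('dadd'): parent n6 fail=4; on 'd' 4→0 → fail=4;  out ∅∪∅=∅
  n13('acdd'): parent n12 fail=15; on 'd' 15→4→0 → fail=4;  out {2}∪∅={2}
  n17('cdcc'): parent n16 fail=14; on 'c' 14→0 → fail=14;  out {3}∪∅={3}
  n8('daddc'): parent n7 fail=4; on 'c' 4→0 → fail=14;  out ∅∪∅=∅
  n9('daddcb'): parent n8 fail=14; on 'b' 14→0 → fail=1;  out {1}∪∅={1}

Text stream:
[0] read 'a'  n0⇒n10
[1] read 'b'  n10⇒n1 (via fail)
[2] read 'a'  n1⇒n18  emit P4@[1:2]
[3] read 'c'  n18⇒n11 (via fail)
[4] read 'd'  n11⇒n12
[5] read 'c'  n12⇒n16 (via fail)
[6] read 'c'  n16⇒n17  emit P3@[3:6]
[7] read 'c'  n17⇒n14 (via fail)
[8] read 'd'  n14⇒n15
[9] read 'c'  n15⇒n16
[10] read 'c'  n16⇒n17  emit P3@[7:10]
[11] read 'a'  n17⇒n10 (via fail)
[12] read 'd'  n10⇒n4 (via fail)
[13] read 'b'  n4⇒n1 (via fail)
[14] read 'b'  n1⇒n2
[15] read 'a'  n2⇒n3  emit P0@[13:15],P4@[14:15]
[16] read 'b'  n3⇒n1 (via fail)
[17] read 'b'  n1⇒n2
[18] read 'a'  n2⇒n3  emit P0@[16:18],P4@[17:18]
[19] read 'c'  n3⇒n11 (via fail)
[20] read 'd'  n11⇒n12
[21] read 'c'  n12⇒n16 (via fail)
[22] read 'd'  n16⇒n15 (via fail)
[23] read 'd'  n15⇒n4 (via fail)
[24] read 'a'  n4⇒n5
[25] read 'd'  n5⇒n6
[26] read 'd'  n6⇒n7
[27] read 'c'  n7⇒n8
[28] read 'b'  n8⇒n9  emit P1@[23:28]
[29] read 'd'  n9⇒n4 (via fail)
[30] read 'a'  n4⇒n5
[31] read 'd'  n5⇒n6
[32] read 'd'  n6⇒n7
[33] read 'c'  n7⇒n8
[34] read 'b'  n8⇒n9  emit P1@[29:34]
[35] read 'd'  n9⇒n4 (via fail)
[36] read 'c'  n4⇒n14 (via fail)
[37] read 'b'  n14⇒n1 (via fail)
[38] read 'c'  n1⇒n14 (via fail)
[39] read 'd'  n14⇒n15
[40] read 'c'  n15⇒n16
[41] read 'c'  n16⇒n17  emit P3@[38:41]
[42] read 'b'  n17⇒n1 (via fail)
[43] read 'a'  n1⇒n18  emit P4@[42:43]
[44] read 'c'  n18⇒n11 (via fail)
[45] read 'd'  n11⇒n12
[46] read 'd'  n12⇒n13  emit P2@[43:46]
[47] read 'b'  n13⇒n1 (via fail)
[48] read 'a'  n1⇒n18  emit P4@[47:48]
[49] read 'd'  n18⇒n4 (via fail)
[50] read 'd'  n4⇒n4 (via fail)
[51] read 'a'  n4⇒n5
[52] read 'd'  n5⇒n6

Matches: [[2,4],[6,3],[10,3],[15,0],[15,4],[18,0],[18,4],[28,1],[34,1],[41,3],[43,4],[46,2],[48,4]]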